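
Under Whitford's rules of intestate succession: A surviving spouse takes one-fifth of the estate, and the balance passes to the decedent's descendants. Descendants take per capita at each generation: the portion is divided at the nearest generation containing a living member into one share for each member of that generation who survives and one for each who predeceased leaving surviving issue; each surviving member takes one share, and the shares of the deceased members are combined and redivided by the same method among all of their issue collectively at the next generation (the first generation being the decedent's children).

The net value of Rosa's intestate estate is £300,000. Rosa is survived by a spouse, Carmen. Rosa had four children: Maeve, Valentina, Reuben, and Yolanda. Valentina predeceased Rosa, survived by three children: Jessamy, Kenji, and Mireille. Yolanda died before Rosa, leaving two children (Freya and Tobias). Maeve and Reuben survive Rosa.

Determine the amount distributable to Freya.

Freya receives £24,000.

Carmen takes one-fifth of £300,000 = £60,000. The remaining £240,000 passes to the descendants.
The descendants' portion (£240,000) is divided at the children's generation into 4 shares of £60,000. Maeve and Reuben each take £60,000. The 2 shares of the deceased (Valentina and Yolanda) are combined into a pool of £120,000.
That pool (£120,000) is divided at the grandchildren's generation equally among Jessamy, Kenji, Mireille, Freya, and Tobias: £24,000 each.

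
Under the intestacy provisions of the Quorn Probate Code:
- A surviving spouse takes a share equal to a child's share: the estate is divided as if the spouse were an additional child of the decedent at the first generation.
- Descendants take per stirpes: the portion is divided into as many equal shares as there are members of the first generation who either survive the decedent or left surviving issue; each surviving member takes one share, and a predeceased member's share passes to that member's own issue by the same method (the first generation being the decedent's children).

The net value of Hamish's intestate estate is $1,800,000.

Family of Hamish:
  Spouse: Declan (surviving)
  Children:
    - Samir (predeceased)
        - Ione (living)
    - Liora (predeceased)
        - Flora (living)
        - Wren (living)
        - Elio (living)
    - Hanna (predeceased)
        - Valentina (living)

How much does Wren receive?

The spouse counts as an additional share at the children's level, so there are 4 primary shares of $450,000. Declan takes one such share ($450,000).
The children's combined portion ($1,350,000) is divided into 3 shares of $450,000: Samir's $450,000 share passes to Samir's issue; Liora's $450,000 share passes to Liora's issue; Hanna's $450,000 share passes to Hanna's issue.
Samir's share ($450,000) passes entirely to Ione.
Liora's share ($450,000) is divided into 3 shares of $150,000: Flora, Wren, and Elio each take $150,000.
Hanna's share ($450,000) passes entirely to Valentina.

Wren receives $150,000.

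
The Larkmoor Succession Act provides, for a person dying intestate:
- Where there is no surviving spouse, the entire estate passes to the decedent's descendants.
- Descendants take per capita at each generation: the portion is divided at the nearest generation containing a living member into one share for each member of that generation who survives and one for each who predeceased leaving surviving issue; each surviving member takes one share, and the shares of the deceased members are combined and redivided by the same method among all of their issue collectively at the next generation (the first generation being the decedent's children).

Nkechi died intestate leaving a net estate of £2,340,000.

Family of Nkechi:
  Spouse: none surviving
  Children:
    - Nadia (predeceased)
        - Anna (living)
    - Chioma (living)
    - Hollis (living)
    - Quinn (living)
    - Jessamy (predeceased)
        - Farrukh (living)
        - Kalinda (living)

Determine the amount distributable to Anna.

Anna receives £312,000.

The entire £2,340,000 passes to the descendants.
That amount (£2,340,000) is divided at the children's generation into 5 shares of £468,000. Chioma, Hollis, and Quinn each take £468,000. The 2 shares of the deceased (Nadia and Jessamy) are combined into a pool of £936,000.
That pool (£936,000) is divided at the grandchildren's generation equally among Anna, Farrukh, and Kalinda: £312,000 each.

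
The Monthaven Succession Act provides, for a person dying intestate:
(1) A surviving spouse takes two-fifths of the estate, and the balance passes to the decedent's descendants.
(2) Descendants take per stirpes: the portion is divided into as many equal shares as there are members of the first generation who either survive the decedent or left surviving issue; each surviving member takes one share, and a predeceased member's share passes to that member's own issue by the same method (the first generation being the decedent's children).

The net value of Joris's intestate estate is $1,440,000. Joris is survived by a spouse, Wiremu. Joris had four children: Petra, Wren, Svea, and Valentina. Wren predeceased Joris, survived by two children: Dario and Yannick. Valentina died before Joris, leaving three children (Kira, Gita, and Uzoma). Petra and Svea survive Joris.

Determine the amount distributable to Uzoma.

Wiremu takes two-fifths of $1,440,000 = $576,000. The remaining $864,000 passes to the descendants.
The descendants' portion ($864,000) is divided into 4 shares of $216,000: Petra and Svea each take $216,000; Wren's $216,000 share passes to Wren's issue; Valentina's $216,000 share passes to Valentina's issue.
Wren's share ($216,000) is divided into 2 shares of $108,000: Dario and Yannick each take $108,000.
Valentina's share ($216,000) is divided into 3 shares of $72,000: Kira, Gita, and Uzoma each take $72,000.

Uzoma receives $72,000.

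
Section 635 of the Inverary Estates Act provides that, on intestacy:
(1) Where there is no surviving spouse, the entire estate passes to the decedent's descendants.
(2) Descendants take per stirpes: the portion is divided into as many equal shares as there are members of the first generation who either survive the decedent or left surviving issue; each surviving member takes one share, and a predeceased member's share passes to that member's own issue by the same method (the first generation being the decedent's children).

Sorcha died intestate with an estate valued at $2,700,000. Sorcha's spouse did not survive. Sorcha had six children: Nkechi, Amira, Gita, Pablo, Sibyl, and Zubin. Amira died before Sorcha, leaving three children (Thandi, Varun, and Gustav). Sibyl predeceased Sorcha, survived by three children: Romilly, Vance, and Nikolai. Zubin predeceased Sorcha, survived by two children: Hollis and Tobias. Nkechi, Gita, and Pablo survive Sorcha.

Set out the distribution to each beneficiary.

Nkechi: $450,000; Thandi: $150,000; Varun: $150,000; Gustav: $150,000; Gita: $450,000; Pablo: $450,000; Romilly: $150,000; Vance: $150,000; Nikolai: $150,000; Hollis: $225,000; Tobias: $225,000

The entire $2,700,000 passes to the descendants.
That amount ($2,700,000) is divided into 6 shares of $450,000: Nkechi, Gita, and Pablo each take $450,000; Amira's $450,000 share passes to Amira's issue; Sibyl's $450,000 share passes to Sibyl's issue; Zubin's $450,000 share passes to Zubin's issue.
Amira's share ($450,000) is divided into 3 shares of $150,000: Thandi, Varun, and Gustav each take $150,000.
Sibyl's share ($450,000) is divided into 3 shares of $150,000: Romilly, Vance, and Nikolai each take $150,000.
Zubin's share ($450,000) is divided into 2 shares of $225,000: Hollis and Tobias each take $225,000.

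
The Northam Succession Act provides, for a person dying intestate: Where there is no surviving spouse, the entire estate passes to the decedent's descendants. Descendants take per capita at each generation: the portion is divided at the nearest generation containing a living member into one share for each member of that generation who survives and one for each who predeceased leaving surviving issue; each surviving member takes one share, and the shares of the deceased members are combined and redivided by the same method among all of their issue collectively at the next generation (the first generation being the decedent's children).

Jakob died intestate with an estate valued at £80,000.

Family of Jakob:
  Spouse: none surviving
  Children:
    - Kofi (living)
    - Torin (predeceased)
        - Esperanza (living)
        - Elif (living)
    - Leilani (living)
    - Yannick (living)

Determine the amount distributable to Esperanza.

Esperanza receives £10,000.

The entire £80,000 passes to the descendants.
That amount (£80,000) is divided at the children's generation into 4 shares of £20,000. Kofi, Leilani, and Yannick each take £20,000. The remaining share for the deceased Torin (£20,000) is carried to the next generation.
That pool (£20,000) is divided at the grandchildren's generation equally among Esperanza and Elif: £10,000 each.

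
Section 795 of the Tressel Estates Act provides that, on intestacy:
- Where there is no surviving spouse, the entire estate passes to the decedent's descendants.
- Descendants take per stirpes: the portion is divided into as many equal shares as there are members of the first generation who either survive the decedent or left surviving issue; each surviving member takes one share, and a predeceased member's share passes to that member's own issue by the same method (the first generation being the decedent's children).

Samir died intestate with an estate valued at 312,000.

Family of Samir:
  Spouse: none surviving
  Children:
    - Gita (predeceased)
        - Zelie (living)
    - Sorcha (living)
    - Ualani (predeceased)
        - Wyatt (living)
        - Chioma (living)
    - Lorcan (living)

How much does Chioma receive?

Chioma receives 39,000.

The entire 312,000 passes to the descendants.
That amount (312,000) is divided into 4 shares of 78,000: Sorcha and Lorcan each take 78,000; Gita's 78,000 share passes to Gita's issue; Ualani's 78,000 share passes to Ualani's issue.
Gita's share (78,000) passes entirely to Zelie.
Ualani's share (78,000) is divided into 2 shares of 39,000: Wyatt and Chioma each take 39,000.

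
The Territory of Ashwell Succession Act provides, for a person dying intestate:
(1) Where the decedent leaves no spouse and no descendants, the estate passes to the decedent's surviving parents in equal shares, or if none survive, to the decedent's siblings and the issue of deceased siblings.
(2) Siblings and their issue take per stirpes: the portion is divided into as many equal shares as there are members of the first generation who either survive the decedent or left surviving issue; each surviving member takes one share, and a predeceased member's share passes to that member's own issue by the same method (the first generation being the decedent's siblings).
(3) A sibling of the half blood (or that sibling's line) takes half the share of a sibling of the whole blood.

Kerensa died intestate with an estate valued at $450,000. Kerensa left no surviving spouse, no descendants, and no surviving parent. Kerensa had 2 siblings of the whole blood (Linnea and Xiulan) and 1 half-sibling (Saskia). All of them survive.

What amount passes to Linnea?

The entire $450,000 passes to the siblings and their issue.
Counting each half-blood sibling's line as half a unit, there are 5/2 units in $450,000, so one unit is $180,000. Whole-blood lines (Linnea and Xiulan) take $180,000 each; half-blood lines (Saskia) take $90,000 each.

Linnea receives $180,000.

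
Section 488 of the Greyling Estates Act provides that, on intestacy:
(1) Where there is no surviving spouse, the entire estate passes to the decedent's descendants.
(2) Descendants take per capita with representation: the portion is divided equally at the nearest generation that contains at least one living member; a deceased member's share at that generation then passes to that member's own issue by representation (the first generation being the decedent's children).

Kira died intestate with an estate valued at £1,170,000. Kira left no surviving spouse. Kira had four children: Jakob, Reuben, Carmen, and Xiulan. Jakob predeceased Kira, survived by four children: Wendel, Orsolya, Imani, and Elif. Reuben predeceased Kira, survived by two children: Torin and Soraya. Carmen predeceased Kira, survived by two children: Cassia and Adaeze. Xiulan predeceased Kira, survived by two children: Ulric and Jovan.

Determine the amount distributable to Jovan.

Jovan receives £117,000.

The entire £1,170,000 passes to the descendants.
No child survives, so the initial division is made at the grandchildren's generation.
That amount (£1,170,000) is divided into 10 shares of £117,000: Wendel, Orsolya, Imani, Elif, Torin, Soraya, Cassia, Adaeze, Ulric, and Jovan each take £117,000.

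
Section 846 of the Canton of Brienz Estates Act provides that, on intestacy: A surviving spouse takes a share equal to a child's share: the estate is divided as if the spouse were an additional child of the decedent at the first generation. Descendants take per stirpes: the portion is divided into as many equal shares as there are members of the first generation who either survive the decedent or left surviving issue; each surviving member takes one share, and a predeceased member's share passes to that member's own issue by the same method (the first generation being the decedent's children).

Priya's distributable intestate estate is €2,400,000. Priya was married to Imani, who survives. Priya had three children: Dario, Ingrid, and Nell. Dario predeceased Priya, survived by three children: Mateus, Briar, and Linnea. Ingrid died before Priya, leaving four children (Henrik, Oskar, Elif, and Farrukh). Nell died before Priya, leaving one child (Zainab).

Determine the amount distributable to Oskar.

The spouse counts as an additional share at the children's level, so there are 4 primary shares of €600,000. Imani takes one such share (€600,000).
The children's combined portion (€1,800,000) is divided into 3 shares of €600,000: Dario's €600,000 share passes to Dario's issue; Ingrid's €600,000 share passes to Ingrid's issue; Nell's €600,000 share passes to Nell's issue.
Dario's share (€600,000) is divided into 3 shares of €200,000: Mateus, Briar, and Linnea each take €200,000.
Ingrid's share (€600,000) is divided into 4 shares of €150,000: Henrik, Oskar, Elif, and Farrukh each take €150,000.
Nell's share (€600,000) passes entirely to Zainab.

Oskar receives €150,000.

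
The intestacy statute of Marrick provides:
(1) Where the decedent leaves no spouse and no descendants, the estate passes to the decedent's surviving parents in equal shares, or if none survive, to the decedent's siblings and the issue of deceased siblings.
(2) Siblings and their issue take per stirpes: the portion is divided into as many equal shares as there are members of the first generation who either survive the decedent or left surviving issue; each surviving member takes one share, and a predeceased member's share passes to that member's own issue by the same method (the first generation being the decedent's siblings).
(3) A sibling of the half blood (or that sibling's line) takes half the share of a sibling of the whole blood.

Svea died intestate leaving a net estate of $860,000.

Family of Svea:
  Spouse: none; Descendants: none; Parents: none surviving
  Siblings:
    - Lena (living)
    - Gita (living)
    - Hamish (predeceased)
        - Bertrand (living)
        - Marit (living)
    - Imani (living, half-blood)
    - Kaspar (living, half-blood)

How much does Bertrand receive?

The entire $860,000 passes to the siblings and their issue.
Counting each half-blood sibling's line as half a unit, there are 4 units in $860,000, so one unit is $215,000. Whole-blood lines (Lena, Gita, and Hamish) take $215,000 each; half-blood lines (Imani and Kaspar) take $107,500 each.
Hamish's share ($215,000) is divided into 2 shares of $107,500: Bertrand and Marit each take $107,500.

Bertrand receives $107,500.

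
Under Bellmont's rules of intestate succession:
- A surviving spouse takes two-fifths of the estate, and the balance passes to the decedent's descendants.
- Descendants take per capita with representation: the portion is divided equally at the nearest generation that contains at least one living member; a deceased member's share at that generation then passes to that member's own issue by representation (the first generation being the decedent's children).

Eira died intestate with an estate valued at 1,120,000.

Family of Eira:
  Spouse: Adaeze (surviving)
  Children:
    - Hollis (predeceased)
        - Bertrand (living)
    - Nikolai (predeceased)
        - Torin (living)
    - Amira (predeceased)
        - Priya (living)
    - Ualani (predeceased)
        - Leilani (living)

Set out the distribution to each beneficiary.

Adaeze takes two-fifths of 1,120,000 = 448,000. The remaining 672,000 passes to the descendants.
No child survives, so the initial division is made at the grandchildren's generation.
The descendants' portion (672,000) is divided into 4 shares of 168,000: Bertrand, Torin, Priya, and Leilani each take 168,000.

Adaeze: 448,000; Bertrand: 168,000; Torin: 168,000; Priya: 168,000; Leilani: 168,000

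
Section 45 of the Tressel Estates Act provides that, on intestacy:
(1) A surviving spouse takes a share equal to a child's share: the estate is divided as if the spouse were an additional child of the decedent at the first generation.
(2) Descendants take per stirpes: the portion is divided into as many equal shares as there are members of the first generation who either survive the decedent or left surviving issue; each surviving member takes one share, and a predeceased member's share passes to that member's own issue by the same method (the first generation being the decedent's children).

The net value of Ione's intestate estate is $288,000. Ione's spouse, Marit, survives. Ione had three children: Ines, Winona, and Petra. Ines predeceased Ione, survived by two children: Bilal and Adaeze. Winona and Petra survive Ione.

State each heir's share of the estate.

The spouse counts as an additional share at the children's level, so there are 4 primary shares of $72,000. Marit takes one such share ($72,000).
The children's combined portion ($216,000) is divided into 3 shares of $72,000: Winona and Petra each take $72,000; Ines's $72,000 share passes to Ines's issue.
Ines's share ($72,000) is divided into 2 shares of $36,000: Bilal and Adaeze each take $36,000.

Marit: $72,000; Bilal: $36,000; Adaeze: $36,000; Winona: $72,000; Petra: $72,000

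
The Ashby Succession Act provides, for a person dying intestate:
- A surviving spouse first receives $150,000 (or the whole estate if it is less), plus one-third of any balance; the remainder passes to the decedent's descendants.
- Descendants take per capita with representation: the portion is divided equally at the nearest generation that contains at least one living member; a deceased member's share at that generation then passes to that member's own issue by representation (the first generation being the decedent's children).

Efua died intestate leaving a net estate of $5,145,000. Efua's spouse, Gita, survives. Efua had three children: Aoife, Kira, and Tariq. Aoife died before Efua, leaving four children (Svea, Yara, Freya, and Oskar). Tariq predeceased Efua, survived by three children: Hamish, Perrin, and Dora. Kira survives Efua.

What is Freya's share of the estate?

Freya receives $277,500.

Gita first takes $150,000, leaving a balance of $4,995,000. Gita then takes one-third of the balance ($1,665,000), for a total of $1,815,000. The remaining $3,330,000 passes to the descendants.
The descendants' portion ($3,330,000) is divided into 3 shares of $1,110,000: Kira takes $1,110,000; Aoife's $1,110,000 share passes to Aoife's issue; Tariq's $1,110,000 share passes to Tariq's issue.
Aoife's share ($1,110,000) is divided into 4 shares of $277,500: Svea, Yara, Freya, and Oskar each take $277,500.
Tariq's share ($1,110,000) is divided into 3 shares of $370,000: Hamish, Perrin, and Dora each take $370,000.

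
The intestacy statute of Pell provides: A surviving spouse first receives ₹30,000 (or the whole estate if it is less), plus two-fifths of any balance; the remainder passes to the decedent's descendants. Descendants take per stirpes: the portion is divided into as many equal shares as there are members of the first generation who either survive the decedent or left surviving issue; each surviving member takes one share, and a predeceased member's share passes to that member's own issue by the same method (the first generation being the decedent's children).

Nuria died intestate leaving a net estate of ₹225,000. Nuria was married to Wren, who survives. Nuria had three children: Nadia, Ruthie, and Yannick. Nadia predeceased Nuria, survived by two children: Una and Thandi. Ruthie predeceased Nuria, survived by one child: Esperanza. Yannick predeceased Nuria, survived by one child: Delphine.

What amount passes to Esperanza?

Esperanza receives ₹39,000.

Wren first takes ₹30,000, leaving a balance of ₹195,000. Wren then takes two-fifths of the balance (₹78,000), for a total of ₹108,000. The remaining ₹117,000 passes to the descendants.
The descendants' portion (₹117,000) is divided into 3 shares of ₹39,000: Nadia's ₹39,000 share passes to Nadia's issue; Ruthie's ₹39,000 share passes to Ruthie's issue; Yannick's ₹39,000 share passes to Yannick's issue.
Nadia's share (₹39,000) is divided into 2 shares of ₹19,500: Una and Thandi each take ₹19,500.
Ruthie's share (₹39,000) passes entirely to Esperanza.
Yannick's share (₹39,000) passes entirely to Delphine.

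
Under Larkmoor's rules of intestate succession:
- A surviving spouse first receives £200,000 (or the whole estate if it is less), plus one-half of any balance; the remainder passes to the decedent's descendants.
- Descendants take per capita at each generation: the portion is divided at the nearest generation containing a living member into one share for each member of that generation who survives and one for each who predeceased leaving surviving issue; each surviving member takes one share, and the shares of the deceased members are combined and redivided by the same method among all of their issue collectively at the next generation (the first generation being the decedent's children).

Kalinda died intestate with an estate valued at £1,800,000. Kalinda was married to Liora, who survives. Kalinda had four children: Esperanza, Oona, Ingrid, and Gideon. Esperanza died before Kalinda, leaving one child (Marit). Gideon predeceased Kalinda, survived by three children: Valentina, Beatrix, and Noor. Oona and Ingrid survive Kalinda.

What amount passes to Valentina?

Liora first takes £200,000, leaving a balance of £1,600,000. Liora then takes one-half of the balance (£800,000), for a total of £1,000,000. The remaining £800,000 passes to the descendants.
The descendants' portion (£800,000) is divided at the children's generation into 4 shares of £200,000. Oona and Ingrid each take £200,000. The 2 shares of the deceased (Esperanza and Gideon) are combined into a pool of £400,000.
That pool (£400,000) is divided at the grandchildren's generation equally among Marit, Valentina, Beatrix, and Noor: £100,000 each.

Valentina receives £100,000.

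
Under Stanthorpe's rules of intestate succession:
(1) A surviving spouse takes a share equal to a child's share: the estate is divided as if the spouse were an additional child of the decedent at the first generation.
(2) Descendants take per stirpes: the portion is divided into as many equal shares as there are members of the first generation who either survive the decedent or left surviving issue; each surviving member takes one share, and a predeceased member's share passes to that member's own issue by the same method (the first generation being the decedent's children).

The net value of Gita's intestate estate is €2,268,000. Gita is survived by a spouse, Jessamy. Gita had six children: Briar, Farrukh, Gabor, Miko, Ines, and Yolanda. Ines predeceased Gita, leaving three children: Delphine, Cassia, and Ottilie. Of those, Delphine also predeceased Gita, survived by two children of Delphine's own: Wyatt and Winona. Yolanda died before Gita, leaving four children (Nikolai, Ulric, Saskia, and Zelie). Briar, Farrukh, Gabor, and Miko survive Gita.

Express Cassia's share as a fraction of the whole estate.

The spouse counts as an additional share at the children's level, so there are 7 primary shares of €324,000. Jessamy takes one such share (€324,000).
The children's combined portion (€1,944,000) is divided into 6 shares of €324,000: Briar, Farrukh, Gabor, and Miko each take €324,000; Ines's €324,000 share passes to Ines's issue; Yolanda's €324,000 share passes to Yolanda's issue.
Ines's share (€324,000) is divided into 3 shares of €108,000: Cassia and Ottilie each take €108,000; Delphine's €108,000 share passes to Delphine's issue.
Delphine's share (€108,000) is divided into 2 shares of €54,000: Wyatt and Winona each take €54,000.
Yolanda's share (€324,000) is divided into 4 shares of €81,000: Nikolai, Ulric, Saskia, and Zelie each take €81,000.

Cassia receives 1/21 of the estate.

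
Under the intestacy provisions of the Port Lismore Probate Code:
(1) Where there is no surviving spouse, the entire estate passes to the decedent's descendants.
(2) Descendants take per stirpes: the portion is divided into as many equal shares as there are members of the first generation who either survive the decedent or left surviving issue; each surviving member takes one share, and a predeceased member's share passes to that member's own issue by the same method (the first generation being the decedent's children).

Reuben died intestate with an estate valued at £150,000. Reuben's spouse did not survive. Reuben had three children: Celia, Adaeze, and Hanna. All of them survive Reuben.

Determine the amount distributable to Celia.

The entire £150,000 passes to the descendants.
That amount (£150,000) is divided into 3 shares of £50,000: Celia, Adaeze, and Hanna each take £50,000.

Celia receives £50,000.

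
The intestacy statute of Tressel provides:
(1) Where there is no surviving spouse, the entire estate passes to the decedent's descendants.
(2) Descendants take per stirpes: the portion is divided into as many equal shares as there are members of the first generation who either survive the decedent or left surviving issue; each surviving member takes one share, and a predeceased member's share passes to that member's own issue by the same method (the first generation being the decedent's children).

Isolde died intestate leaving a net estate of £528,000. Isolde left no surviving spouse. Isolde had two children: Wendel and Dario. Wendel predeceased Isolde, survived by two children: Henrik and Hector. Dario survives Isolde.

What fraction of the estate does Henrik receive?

The entire £528,000 passes to the descendants.
That amount (£528,000) is divided into 2 shares of £264,000: Dario takes £264,000; Wendel's £264,000 share passes to Wendel's issue.
Wendel's share (£264,000) is divided into 2 shares of £132,000: Henrik and Hector each take £132,000.

Henrik receives 1/4 of the estate.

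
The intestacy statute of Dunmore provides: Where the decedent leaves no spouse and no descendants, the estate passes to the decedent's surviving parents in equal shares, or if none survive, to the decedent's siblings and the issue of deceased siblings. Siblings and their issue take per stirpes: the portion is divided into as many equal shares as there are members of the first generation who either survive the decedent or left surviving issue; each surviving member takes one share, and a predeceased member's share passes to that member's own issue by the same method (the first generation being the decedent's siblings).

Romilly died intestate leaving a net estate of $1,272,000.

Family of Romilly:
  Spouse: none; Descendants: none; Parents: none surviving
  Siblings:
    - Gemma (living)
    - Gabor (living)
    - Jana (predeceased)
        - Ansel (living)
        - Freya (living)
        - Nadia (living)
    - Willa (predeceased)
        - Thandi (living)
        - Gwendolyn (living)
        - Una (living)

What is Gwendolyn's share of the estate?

Gwendolyn receives $106,000.

The entire $1,272,000 passes to the siblings and their issue.
That amount ($1,272,000) is divided into 4 shares of $318,000: Gemma and Gabor each take $318,000; Jana's $318,000 share passes to Jana's issue; Willa's $318,000 share passes to Willa's issue.
Jana's share ($318,000) is divided into 3 shares of $106,000: Ansel, Freya, and Nadia each take $106,000.
Willa's share ($318,000) is divided into 3 shares of $106,000: Thandi, Gwendolyn, and Una each take $106,000.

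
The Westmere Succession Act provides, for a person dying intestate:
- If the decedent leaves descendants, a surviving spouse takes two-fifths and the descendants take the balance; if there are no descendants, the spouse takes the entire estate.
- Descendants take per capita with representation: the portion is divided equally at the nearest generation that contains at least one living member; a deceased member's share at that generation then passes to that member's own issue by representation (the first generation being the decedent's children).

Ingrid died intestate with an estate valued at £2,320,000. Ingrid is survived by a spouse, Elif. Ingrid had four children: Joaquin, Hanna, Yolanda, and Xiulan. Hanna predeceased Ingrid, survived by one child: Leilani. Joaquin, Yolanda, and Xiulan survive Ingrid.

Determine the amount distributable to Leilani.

Leilani receives £348,000.

Elif takes two-fifths of £2,320,000 = £928,000. The remaining £1,392,000 passes to the descendants.
The descendants' portion (£1,392,000) is divided into 4 shares of £348,000: Joaquin, Yolanda, and Xiulan each take £348,000; Hanna's £348,000 share passes to Hanna's issue.
Hanna's share (£348,000) passes entirely to Leilani.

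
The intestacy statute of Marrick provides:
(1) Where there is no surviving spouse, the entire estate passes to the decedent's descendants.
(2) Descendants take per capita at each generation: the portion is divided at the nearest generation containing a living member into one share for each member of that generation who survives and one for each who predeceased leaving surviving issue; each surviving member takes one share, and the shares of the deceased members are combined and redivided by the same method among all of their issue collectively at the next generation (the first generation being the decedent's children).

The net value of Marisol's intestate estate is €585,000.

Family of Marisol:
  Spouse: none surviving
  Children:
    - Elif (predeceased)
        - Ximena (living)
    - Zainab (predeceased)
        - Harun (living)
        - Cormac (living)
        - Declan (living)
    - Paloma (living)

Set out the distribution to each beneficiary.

Ximena: €97,500; Harun: €97,500; Cormac: €97,500; Declan: €97,500; Paloma: €195,000

The entire €585,000 passes to the descendants.
That amount (€585,000) is divided at the children's generation into 3 shares of €195,000. Paloma takes €195,000. The 2 shares of the deceased (Elif and Zainab) are combined into a pool of €390,000.
That pool (€390,000) is divided at the grandchildren's generation equally among Ximena, Harun, Cormac, and Declan: €97,500 each.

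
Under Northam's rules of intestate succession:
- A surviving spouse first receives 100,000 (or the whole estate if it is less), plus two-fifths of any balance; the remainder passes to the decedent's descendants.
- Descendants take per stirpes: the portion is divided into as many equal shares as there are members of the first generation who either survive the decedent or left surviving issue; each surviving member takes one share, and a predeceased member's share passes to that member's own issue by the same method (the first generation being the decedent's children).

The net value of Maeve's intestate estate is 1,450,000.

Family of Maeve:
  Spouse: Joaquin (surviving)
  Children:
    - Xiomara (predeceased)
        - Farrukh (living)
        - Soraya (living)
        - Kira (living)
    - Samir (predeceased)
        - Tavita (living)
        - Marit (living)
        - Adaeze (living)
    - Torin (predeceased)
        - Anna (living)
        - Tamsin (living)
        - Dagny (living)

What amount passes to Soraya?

Soraya receives 90,000.

Joaquin first takes 100,000, leaving a balance of 1,350,000. Joaquin then takes two-fifths of the balance (540,000), for a total of 640,000. The remaining 810,000 passes to the descendants.
The descendants' portion (810,000) is divided into 3 shares of 270,000: Xiomara's 270,000 share passes to Xiomara's issue; Samir's 270,000 share passes to Samir's issue; Torin's 270,000 share passes to Torin's issue.
Xiomara's share (270,000) is divided into 3 shares of 90,000: Farrukh, Soraya, and Kira each take 90,000.
Samir's share (270,000) is divided into 3 shares of 90,000: Tavita, Marit, and Adaeze each take 90,000.
Torin's share (270,000) is divided into 3 shares of 90,000: Anna, Tamsin, and Dagny each take 90,000.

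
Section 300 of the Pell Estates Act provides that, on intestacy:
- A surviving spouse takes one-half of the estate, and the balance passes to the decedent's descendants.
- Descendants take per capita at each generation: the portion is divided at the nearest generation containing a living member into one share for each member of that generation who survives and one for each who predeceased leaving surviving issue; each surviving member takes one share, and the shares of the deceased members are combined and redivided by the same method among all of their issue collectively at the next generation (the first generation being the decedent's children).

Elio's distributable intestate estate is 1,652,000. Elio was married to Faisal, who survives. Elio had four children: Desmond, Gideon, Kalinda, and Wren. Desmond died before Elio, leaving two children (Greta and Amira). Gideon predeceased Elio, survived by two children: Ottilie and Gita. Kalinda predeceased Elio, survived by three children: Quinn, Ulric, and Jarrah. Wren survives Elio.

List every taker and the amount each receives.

Faisal takes one-half of 1,652,000 = 826,000. The remaining 826,000 passes to the descendants.
The descendants' portion (826,000) is divided at the children's generation into 4 shares of 206,500. Wren takes 206,500. The 3 shares of the deceased (Desmond, Gideon, and Kalinda) are combined into a pool of 619,500.
That pool (619,500) is divided at the grandchildren's generation equally among Greta, Amira, Ottilie, Gita, Quinn, Ulric, and Jarrah: 88,500 each.

Faisal: 826,000; Greta: 88,500; Amira: 88,500; Ottilie: 88,500; Gita: 88,500; Quinn: 88,500; Ulric: 88,500; Jarrah: 88,500; Wren: 206,500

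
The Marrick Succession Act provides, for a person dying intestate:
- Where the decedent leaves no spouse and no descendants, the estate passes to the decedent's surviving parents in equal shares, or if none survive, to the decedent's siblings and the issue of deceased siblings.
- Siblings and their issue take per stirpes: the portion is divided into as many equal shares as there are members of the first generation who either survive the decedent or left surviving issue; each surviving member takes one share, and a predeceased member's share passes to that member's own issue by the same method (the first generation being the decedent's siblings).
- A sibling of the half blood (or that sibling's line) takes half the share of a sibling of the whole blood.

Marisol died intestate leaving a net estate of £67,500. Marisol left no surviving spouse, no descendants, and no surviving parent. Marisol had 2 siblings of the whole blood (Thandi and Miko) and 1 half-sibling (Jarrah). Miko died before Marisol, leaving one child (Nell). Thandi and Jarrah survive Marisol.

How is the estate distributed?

Thandi: £27,000; Jarrah: £13,500; Nell: £27,000

The entire £67,500 passes to the siblings and their issue.
Counting each half-blood sibling's line as half a unit, there are 5/2 units in £67,500, so one unit is £27,000. Whole-blood lines (Thandi and Miko) take £27,000 each; half-blood lines (Jarrah) take £13,500 each.
Miko's share (£27,000) passes entirely to Nell.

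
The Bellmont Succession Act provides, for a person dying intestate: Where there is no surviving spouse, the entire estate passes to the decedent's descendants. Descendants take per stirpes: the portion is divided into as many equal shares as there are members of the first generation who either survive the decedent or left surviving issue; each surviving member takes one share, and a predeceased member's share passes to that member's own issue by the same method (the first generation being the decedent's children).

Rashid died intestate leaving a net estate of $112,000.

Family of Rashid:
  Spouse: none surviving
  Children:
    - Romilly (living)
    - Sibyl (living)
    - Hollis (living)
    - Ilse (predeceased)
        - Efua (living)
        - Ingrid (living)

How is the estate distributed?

The entire $112,000 passes to the descendants.
That amount ($112,000) is divided into 4 shares of $28,000: Romilly, Sibyl, and Hollis each take $28,000; Ilse's $28,000 share passes to Ilse's issue.
Ilse's share ($28,000) is divided into 2 shares of $14,000: Efua and Ingrid each take $14,000.

Romilly: $28,000; Sibyl: $28,000; Hollis: $28,000; Efua: $14,000; Ingrid: $14,000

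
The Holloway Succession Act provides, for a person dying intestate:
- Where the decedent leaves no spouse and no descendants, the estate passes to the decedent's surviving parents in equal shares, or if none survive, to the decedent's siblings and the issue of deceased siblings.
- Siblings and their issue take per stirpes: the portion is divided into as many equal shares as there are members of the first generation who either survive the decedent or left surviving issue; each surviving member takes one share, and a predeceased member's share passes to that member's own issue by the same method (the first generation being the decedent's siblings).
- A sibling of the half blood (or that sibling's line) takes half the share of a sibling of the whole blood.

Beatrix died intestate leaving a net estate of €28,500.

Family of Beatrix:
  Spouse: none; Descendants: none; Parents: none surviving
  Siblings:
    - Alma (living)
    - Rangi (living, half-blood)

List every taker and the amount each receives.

The entire €28,500 passes to the siblings and their issue.
Counting each half-blood sibling's line as half a unit, there are 3/2 units in €28,500, so one unit is €19,000. Whole-blood lines (Alma) take €19,000 each; half-blood lines (Rangi) take €9,500 each.

Alma: €19,000; Rangi: €9,500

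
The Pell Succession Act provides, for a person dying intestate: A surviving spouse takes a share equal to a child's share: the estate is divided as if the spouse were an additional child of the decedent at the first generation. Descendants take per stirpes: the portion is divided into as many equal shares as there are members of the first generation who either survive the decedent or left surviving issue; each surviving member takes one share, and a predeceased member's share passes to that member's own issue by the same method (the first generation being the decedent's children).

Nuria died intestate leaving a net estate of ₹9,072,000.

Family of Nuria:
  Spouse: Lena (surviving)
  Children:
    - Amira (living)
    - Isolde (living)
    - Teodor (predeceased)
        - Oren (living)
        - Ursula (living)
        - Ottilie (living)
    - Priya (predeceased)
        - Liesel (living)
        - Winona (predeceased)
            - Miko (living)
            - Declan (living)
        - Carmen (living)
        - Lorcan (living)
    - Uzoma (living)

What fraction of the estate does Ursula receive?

The spouse counts as an additional share at the children's level, so there are 6 primary shares of ₹1,512,000. Lena takes one such share (₹1,512,000).
The children's combined portion (₹7,560,000) is divided into 5 shares of ₹1,512,000: Amira, Isolde, and Uzoma each take ₹1,512,000; Teodor's ₹1,512,000 share passes to Teodor's issue; Priya's ₹1,512,000 share passes to Priya's issue.
Teodor's share (₹1,512,000) is divided into 3 shares of ₹504,000: Oren, Ursula, and Ottilie each take ₹504,000.
Priya's share (₹1,512,000) is divided into 4 shares of ₹378,000: Liesel, Carmen, and Lorcan each take ₹378,000; Winona's ₹378,000 share passes to Winona's issue.
Winona's share (₹378,000) is divided into 2 shares of ₹189,000: Miko and Declan each take ₹189,000.

Ursula receives 1/18 of the estate.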